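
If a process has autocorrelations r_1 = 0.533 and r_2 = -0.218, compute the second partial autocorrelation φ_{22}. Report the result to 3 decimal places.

φ_{22} = (r_2 − r_1²) / (1 − r_1²)
r_1² = (0.533)² = 0.284089
Numerator = -0.218 − 0.2841 = -0.5021; denominator = 1 − 0.2841 = 0.7159
φ_{22} = -0.5021 / 0.7159 = -0.701

-0.701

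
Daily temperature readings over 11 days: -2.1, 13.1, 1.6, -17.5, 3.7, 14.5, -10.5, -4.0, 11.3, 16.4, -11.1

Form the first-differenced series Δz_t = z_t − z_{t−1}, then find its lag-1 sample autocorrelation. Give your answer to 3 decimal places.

-0.177

First differences Δz: 15.2, -11.5, -19.1, 21.2, 10.8, -25.0, 6.5, 15.3, 5.1, -27.5
Mean of differences = -0.9000
Numerator Σ(Δz_t−Δz̄)(Δz_{t+1}−Δz̄) = -524.2200
Denominator Σ(Δz_t−Δz̄)² = 2969.6800
r_1(Δz) = -524.2200 / 2969.6800 = -0.177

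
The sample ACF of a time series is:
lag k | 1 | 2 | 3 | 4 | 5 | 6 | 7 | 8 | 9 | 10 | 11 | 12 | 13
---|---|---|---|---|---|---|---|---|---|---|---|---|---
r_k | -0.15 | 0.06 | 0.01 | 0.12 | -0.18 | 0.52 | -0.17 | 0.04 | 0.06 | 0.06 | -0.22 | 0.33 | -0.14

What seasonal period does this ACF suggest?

6

The largest autocorrelation is r_6 = 0.52, with a weaker echo at lag 12 (0.33); the remaining lags stay at or below 0.12.
The dominant spike at lag 6 indicates a seasonal period of 6.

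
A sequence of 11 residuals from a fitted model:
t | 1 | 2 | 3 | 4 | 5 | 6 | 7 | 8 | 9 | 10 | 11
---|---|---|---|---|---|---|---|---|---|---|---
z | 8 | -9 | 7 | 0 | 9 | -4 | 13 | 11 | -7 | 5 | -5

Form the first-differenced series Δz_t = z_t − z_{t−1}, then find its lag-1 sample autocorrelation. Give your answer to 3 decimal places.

-0.653

First differences Δz: -17, 16, -7, 9, -13, 17, -2, -18, 12, -10
Mean of differences = -1.3000
Numerator Σ(Δz_t−Δz̄)(Δz_{t+1}−Δz̄) = -1102.4900
Denominator Σ(Δz_t−Δz̄)² = 1688.1000
r_1(Δz) = -1102.4900 / 1688.1000 = -0.653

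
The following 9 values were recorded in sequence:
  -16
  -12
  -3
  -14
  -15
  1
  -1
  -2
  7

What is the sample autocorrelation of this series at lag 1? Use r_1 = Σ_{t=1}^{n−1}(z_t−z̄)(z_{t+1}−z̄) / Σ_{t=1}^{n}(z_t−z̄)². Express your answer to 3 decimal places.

0.243

Mean z̄ = (-16 − 12 − 3 − 14 − 15 + 1 − 1 − 2 + 7)/9 = -6.1111
Numerator Σ_{t=1}^{8}(z_t−z̄)(z_{t+1}−z̄) = 133.5432
Denominator Σ(z_t−z̄)² = 548.8889
r_1 = 133.5432 / 548.8889 = 0.243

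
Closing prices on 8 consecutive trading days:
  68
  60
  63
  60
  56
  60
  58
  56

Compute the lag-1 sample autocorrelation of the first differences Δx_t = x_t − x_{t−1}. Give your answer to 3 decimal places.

-0.467

First differences Δx: -8, 3, -3, -4, 4, -2, -2
Mean of differences = -1.7143
Numerator Σ(Δx_t−Δx̄)(Δx_{t+1}−Δx̄) = -47.3673
Denominator Σ(Δx_t−Δx̄)² = 101.4286
r_1(Δx) = -47.3673 / 101.4286 = -0.467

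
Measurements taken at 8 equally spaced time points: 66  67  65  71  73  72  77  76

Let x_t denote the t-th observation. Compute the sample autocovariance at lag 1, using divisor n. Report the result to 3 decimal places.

10.232

Mean x̄ = (66 + 67 + 65 + 71 + 73 + 72 + 77 + 76)/8 = 70.8750
Deviations: -4.8750, -3.8750, -5.8750, 0.1250, 2.1250, 1.1250, 6.1250, 5.1250
Σ_{t=1}^{7}(x_t−x̄)(x_{t+1}−x̄) = 81.8594
γ_1 = 81.8594 / 8 = 10.232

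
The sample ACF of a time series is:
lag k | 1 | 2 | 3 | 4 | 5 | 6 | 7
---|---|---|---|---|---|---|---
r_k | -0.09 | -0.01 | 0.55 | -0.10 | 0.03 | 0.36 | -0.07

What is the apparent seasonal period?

3

The largest autocorrelation is r_3 = 0.55, with a weaker echo at lag 6 (0.36); the remaining lags stay at or below 0.03.
The dominant spike at lag 3 indicates a seasonal period of 3.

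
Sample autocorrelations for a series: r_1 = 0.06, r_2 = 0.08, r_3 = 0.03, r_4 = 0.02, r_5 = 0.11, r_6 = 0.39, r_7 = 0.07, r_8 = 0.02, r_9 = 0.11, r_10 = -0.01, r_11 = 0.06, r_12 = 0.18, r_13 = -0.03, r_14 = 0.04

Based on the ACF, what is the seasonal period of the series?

6

The largest autocorrelation is r_6 = 0.39, with a weaker echo at lag 12 (0.18); the remaining lags stay at or below 0.11.
The dominant spike at lag 6 indicates a seasonal period of 6.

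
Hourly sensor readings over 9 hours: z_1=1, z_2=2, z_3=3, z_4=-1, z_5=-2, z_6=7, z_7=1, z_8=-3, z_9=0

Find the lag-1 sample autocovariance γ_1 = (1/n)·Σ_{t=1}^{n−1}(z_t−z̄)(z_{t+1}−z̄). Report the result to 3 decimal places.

Mean z̄ = (1 + 2 + 3 − 1 − 2 + 7 + 1 − 3 + 0)/9 = 0.8889
Σ_{t=1}^{8}(z_t−z̄)(z_{t+1}−z̄) = -10.0123
γ_1 = -10.0123 / 9 = -1.112

-1.112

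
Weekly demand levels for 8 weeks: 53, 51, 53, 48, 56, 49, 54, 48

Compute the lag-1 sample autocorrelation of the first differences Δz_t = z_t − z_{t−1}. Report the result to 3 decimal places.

-0.852

First differences Δz: -2, 2, -5, 8, -7, 5, -6
Mean of differences = -0.7143
Numerator Σ(Δz_t−Δz̄)(Δz_{t+1}−Δz̄) = -173.3673
Denominator Σ(Δz_t−Δz̄)² = 203.4286
r_1(Δz) = -173.3673 / 203.4286 = -0.852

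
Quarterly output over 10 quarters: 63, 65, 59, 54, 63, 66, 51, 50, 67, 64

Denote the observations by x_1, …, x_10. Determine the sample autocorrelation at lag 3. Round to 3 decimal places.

Mean x̄ = (63 + 65 + 59 + 54 + 63 + 66 + 51 + 50 + 67 + 64)/10 = 60.2000
Σ(x_t−x̄)(x_{t+3}−x̄) = (-17.3600) + (13.4400) + (-6.9600) + (57.0400) + (-28.5600) + (39.4400) + (-34.9600) = 22.0800
Denominator Σ(x_t−x̄)² = 361.6000
r_3 = 22.0800 / 361.6000 = 0.061

0.061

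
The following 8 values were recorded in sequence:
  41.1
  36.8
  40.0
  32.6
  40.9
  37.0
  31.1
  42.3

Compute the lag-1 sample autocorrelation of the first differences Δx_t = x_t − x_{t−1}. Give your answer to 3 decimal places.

-0.529

First differences Δx: -4.3, 3.2, -7.4, 8.3, -3.9, -5.9, 11.2
Mean of differences = 0.1714
Numerator Σ(Δx_t−Δx̄)(Δx_{t+1}−Δx̄) = -173.3522
Denominator Σ(Δx_t−Δx̄)² = 327.6343
r_1(Δx) = -173.3522 / 327.6343 = -0.529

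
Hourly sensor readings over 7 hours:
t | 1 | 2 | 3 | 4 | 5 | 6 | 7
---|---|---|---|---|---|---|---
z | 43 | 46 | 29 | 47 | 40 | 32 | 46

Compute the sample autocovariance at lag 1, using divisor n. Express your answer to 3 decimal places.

-24.373

Mean z̄ = (43 + 46 + 29 + 47 + 40 + 32 + 46)/7 = 40.4286
Σ_{t=1}^{6}(z_t−z̄)(z_{t+1}−z̄) = -170.6122
γ_1 = -170.6122 / 7 = -24.373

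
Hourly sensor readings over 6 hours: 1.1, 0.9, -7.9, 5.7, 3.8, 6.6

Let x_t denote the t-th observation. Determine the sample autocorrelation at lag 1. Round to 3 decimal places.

-0.084

Mean x̄ = (1.1 + 0.9 − 7.9 + 5.7 + 3.8 + 6.6)/6 = 1.7000
Deviations from mean: -0.6000, -0.8000, -9.6000, 4.0000, 2.1000, 4.9000
Σ(x_t−x̄)(x_{t+1}−x̄) = (0.4800) + (7.6800) + (-38.4000) + (8.4000) + (10.2900) = -11.5500
Denominator Σ(x_t−x̄)² = 137.5800
r_1 = -11.5500 / 137.5800 = -0.084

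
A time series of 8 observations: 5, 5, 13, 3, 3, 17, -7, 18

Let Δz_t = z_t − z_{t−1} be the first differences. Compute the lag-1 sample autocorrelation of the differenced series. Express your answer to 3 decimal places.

-0.649

First differences Δz: 0, 8, -10, 0, 14, -24, 25
Mean of differences = 1.8571
Numerator Σ(Δz_t−Δz̄)(Δz_{t+1}−Δz̄) = -997.1633
Denominator Σ(Δz_t−Δz̄)² = 1536.8571
r_1(Δz) = -997.1633 / 1536.8571 = -0.649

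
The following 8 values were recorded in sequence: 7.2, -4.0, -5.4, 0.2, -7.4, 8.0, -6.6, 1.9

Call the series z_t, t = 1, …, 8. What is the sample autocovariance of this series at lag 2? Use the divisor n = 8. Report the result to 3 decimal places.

Mean z̄ = (7.2 − 4.0 − 5.4 + 0.2 − 7.4 + 8.0 − 6.6 + 1.9)/8 = -0.7625
Σ_{t=1}^{6}(z_t−z̄)(z_{t+2}−z̄) = 61.2497
γ_2 = 61.2497 / 8 = 7.656

7.656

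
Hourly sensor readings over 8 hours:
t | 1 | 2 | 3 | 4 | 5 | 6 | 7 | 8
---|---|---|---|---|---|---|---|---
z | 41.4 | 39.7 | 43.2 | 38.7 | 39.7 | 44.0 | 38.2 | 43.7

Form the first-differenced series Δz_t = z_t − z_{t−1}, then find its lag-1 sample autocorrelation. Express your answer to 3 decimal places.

First differences Δz: -1.7, 3.5, -4.5, 1.0, 4.3, -5.8, 5.5
Mean of differences = 0.3286
Numerator Σ(Δz_t−Δz̄)(Δz_{t+1}−Δz̄) = -78.3551
Denominator Σ(Δz_t−Δz̄)² = 118.0143
r_1(Δz) = -78.3551 / 118.0143 = -0.664

-0.664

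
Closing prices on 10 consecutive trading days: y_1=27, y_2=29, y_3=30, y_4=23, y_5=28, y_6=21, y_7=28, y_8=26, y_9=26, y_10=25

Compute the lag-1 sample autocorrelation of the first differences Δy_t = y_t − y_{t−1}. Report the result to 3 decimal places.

First differences Δy: 2, 1, -7, 5, -7, 7, -2, 0, -1
Mean of differences = -0.2222
Numerator Σ(Δy_t−Δȳ)(Δy_{t+1}−Δȳ) = -138.7160
Denominator Σ(Δy_t−Δȳ)² = 181.5556
r_1(Δy) = -138.7160 / 181.5556 = -0.764

-0.764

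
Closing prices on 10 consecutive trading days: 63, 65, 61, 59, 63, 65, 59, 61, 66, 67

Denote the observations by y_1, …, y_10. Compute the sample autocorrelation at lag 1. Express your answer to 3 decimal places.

Mean ȳ = (63 + 65 + 61 + 59 + 63 + 65 + 59 + 61 + 66 + 67)/10 = 62.9000
Numerator Σ_{t=1}^{9}(y_t−ȳ)(y_{t+1}−ȳ) = 9.4900
Denominator Σ(y_t−ȳ)² = 72.9000
r_1 = 9.4900 / 72.9000 = 0.130

0.130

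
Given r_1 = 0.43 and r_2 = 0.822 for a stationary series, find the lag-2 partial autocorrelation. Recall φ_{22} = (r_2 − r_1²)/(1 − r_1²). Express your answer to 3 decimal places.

0.782

φ_{22} = (r_2 − r_1²) / (1 − r_1²)
r_1² = (0.43)² = 0.1849
Numerator = 0.822 − 0.1849 = 0.6371; denominator = 1 − 0.1849 = 0.8151
φ_{22} = 0.6371 / 0.8151 = 0.782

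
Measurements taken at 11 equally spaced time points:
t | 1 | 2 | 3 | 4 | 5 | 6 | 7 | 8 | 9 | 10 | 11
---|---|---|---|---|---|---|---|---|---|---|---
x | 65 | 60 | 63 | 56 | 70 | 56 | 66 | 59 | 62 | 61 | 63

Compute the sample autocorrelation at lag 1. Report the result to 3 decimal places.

-0.834

Mean x̄ = (65 + 60 + 63 + 56 + 70 + 56 + 66 + 59 + 62 + 61 + 63)/11 = 61.9091
Numerator Σ_{t=1}^{10}(x_t−x̄)(x_{t+1}−x̄) = -147.4628
Denominator Σ(x_t−x̄)² = 176.9091
r_1 = -147.4628 / 176.9091 = -0.834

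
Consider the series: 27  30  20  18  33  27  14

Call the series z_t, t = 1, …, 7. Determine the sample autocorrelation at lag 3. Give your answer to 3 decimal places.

Mean z̄ = (27 + 30 + 20 + 18 + 33 + 27 + 14)/7 = 24.1429
Deviations from mean: 2.8571, 5.8571, -4.1429, -6.1429, 8.8571, 2.8571, -10.1429
Σ(z_t−z̄)(z_{t+3}−z̄) = (-17.5510) + (51.8776) + (-11.8367) + (62.3061) = 84.7959
Denominator Σ(z_t−z̄)² = 286.8571
r_3 = 84.7959 / 286.8571 = 0.296

0.296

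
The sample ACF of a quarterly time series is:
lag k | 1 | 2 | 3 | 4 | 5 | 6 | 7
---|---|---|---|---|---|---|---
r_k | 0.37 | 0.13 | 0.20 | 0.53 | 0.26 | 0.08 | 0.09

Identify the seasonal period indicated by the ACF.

4

The largest autocorrelation is r_4 = 0.53; the remaining lags stay at or below 0.37. The elevated value at lag 1 (0.37), dropping to 0.13 at lag 2, reflects decaying short-term dependence rather than seasonality.
The dominant spike at lag 4 indicates a seasonal period of 4.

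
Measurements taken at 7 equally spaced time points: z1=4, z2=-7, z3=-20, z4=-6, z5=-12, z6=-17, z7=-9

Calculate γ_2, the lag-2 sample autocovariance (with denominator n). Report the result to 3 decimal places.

Mean z̄ = (4 − 7 − 20 − 6 − 12 − 17 − 9)/7 = -9.5714
Σ_{t=1}^{5}(z_t−z̄)(z_{t+2}−z̄) = -134.9388
γ_2 = -134.9388 / 7 = -19.277

-19.277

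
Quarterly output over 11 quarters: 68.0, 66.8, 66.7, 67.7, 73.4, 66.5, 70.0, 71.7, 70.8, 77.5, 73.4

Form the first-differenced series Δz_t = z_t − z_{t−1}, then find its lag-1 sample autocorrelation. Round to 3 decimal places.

First differences Δz: -1.2, -0.1, 1.0, 5.7, -6.9, 3.5, 1.7, -0.9, 6.7, -4.1
Mean of differences = 0.5400
Numerator Σ(Δz_t−Δz̄)(Δz_{t+1}−Δz̄) = -92.9096
Denominator Σ(Δz_t−Δz̄)² = 157.2840
r_1(Δz) = -92.9096 / 157.2840 = -0.591

-0.591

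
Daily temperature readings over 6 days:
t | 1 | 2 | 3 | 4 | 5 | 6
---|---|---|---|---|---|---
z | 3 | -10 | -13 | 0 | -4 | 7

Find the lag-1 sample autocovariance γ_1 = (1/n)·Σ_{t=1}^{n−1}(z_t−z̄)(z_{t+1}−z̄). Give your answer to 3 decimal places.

Mean z̄ = (3 − 10 − 13 + 0 − 4 + 7)/6 = -2.8333
Σ_{t=1}^{5}(z_t−z̄)(z_{t+1}−z̄) = -12.5278
γ_1 = -12.5278 / 6 = -2.088

-2.088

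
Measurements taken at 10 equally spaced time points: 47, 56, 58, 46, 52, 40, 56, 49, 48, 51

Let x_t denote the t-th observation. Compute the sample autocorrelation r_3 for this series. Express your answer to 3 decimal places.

-0.202

Mean x̄ = (47 + 56 + 58 + 46 + 52 + 40 + 56 + 49 + 48 + 51)/10 = 50.3000
Σ(x_t−x̄)(x_{t+3}−x̄) = (14.1900) + (9.6900) + (-79.3100) + (-24.5100) + (-2.2100) + (23.6900) + (3.9900) = -54.4700
Denominator Σ(x_t−x̄)² = 270.1000
r_3 = -54.4700 / 270.1000 = -0.202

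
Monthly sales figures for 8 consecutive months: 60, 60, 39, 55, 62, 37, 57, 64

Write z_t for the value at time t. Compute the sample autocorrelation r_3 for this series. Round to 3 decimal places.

0.513

Mean z̄ = (60 + 60 + 39 + 55 + 62 + 37 + 57 + 64)/8 = 54.2500
Deviations from mean: 5.7500, 5.7500, -15.2500, 0.7500, 7.7500, -17.2500, 2.7500, 9.7500
Numerator Σ_{t=1}^{5}(z_t−z̄)(z_{t+3}−z̄) = 389.5625
Denominator Σ(z_t−z̄)² = 759.5000
r_3 = 389.5625 / 759.5000 = 0.513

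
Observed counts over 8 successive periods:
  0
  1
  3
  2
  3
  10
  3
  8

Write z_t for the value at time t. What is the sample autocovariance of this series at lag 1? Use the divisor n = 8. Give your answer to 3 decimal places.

Mean z̄ = (0 + 1 + 3 + 2 + 3 + 10 + 3 + 8)/8 = 3.7500
Deviations: -3.7500, -2.7500, -0.7500, -1.7500, -0.7500, 6.2500, -0.7500, 4.2500
Σ_{t=1}^{7}(z_t−z̄)(z_{t+1}−z̄) = 2.4375
γ_1 = 2.4375 / 8 = 0.305

0.305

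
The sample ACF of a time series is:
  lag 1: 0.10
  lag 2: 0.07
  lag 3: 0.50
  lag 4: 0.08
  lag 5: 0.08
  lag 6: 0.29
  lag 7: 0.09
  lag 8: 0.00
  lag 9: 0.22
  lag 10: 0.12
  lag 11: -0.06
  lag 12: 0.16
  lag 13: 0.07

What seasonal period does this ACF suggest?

3

The largest autocorrelation is r_3 = 0.50, with weaker echoes at lags 6 (0.29), 9 (0.22) and 12 (0.16); the remaining lags stay at or below 0.12.
The dominant spike at lag 3 indicates a seasonal period of 3.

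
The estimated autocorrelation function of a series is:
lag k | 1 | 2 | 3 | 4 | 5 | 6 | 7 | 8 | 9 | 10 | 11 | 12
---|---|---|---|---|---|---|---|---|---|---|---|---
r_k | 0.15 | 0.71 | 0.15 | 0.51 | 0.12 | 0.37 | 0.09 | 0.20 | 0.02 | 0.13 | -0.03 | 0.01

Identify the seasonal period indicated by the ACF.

The largest autocorrelation is r_2 = 0.71, with weaker echoes at lags 4 (0.51), 6 (0.37) and 8 (0.20); the remaining lags stay at or below 0.15.
The dominant spike at lag 2 indicates a seasonal period of 2.

2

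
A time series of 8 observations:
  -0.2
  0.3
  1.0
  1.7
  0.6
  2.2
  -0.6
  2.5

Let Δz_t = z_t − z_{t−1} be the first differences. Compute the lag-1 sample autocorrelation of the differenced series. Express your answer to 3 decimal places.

First differences Δz: 0.5, 0.7, 0.7, -1.1, 1.6, -2.8, 3.1
Mean of differences = 0.3857
Numerator Σ(Δz_t−Δz̄)(Δz_{t+1}−Δz̄) = -14.6516
Denominator Σ(Δz_t−Δz̄)² = 21.4086
r_1(Δz) = -14.6516 / 21.4086 = -0.684

-0.684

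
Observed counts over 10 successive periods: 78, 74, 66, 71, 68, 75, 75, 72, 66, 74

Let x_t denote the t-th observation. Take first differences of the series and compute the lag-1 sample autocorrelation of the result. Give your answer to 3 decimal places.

-0.288

First differences Δx: -4, -8, 5, -3, 7, 0, -3, -6, 8
Mean of differences = -0.4444
Numerator Σ(Δx_t−Δx̄)(Δx_{t+1}−Δx̄) = -77.7531
Denominator Σ(Δx_t−Δx̄)² = 270.2222
r_1(Δx) = -77.7531 / 270.2222 = -0.288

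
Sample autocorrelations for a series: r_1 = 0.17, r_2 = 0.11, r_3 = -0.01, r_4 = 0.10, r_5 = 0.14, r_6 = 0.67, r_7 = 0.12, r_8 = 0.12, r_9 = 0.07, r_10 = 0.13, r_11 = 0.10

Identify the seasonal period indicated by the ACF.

The largest autocorrelation is r_6 = 0.67; the remaining lags stay at or below 0.17.
The dominant spike at lag 6 indicates a seasonal period of 6.

6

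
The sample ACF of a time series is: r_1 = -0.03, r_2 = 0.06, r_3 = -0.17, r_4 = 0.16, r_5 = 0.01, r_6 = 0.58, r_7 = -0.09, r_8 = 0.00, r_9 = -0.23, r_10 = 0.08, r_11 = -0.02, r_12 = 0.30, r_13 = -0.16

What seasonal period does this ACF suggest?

The largest autocorrelation is r_6 = 0.58, with a weaker echo at lag 12 (0.30); the remaining lags stay at or below 0.16.
The dominant spike at lag 6 indicates a seasonal period of 6.

6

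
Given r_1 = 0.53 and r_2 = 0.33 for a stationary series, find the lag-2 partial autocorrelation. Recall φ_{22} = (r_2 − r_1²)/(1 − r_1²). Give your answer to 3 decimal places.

φ_{22} = (r_2 − r_1²) / (1 − r_1²)
r_1² = (0.53)² = 0.2809
Numerator = 0.33 − 0.2809 = 0.0491; denominator = 1 − 0.2809 = 0.7191
φ_{22} = 0.0491 / 0.7191 = 0.068

0.068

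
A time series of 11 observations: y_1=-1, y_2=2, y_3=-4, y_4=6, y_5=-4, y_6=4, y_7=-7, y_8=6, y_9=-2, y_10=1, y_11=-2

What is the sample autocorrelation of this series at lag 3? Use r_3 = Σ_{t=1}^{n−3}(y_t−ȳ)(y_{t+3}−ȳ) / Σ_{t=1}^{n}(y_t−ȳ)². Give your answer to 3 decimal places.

-0.670

Mean ȳ = (-1 + 2 − 4 + 6 − 4 + 4 − 7 + 6 − 2 + 1 − 2)/11 = -0.0909
Numerator Σ_{t=1}^{8}(y_t−ȳ)(y_{t+3}−ȳ) = -122.5702
Denominator Σ(y_t−ȳ)² = 182.9091
r_3 = -122.5702 / 182.9091 = -0.670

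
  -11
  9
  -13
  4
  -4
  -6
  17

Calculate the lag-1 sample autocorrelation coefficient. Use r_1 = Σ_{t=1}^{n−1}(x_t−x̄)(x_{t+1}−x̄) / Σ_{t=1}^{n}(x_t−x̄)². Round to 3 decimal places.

-0.507

Mean x̄ = (-11 + 9 − 13 + 4 − 4 − 6 + 17)/7 = -0.5714
Σ(x_t−x̄)(x_{t+1}−x̄) = (-99.8163) + (-118.9592) + (-56.8163) + (-15.6735) + (18.6122) + (-95.3878) = -368.0408
Denominator Σ(x_t−x̄)² = 725.7143
r_1 = -368.0408 / 725.7143 = -0.507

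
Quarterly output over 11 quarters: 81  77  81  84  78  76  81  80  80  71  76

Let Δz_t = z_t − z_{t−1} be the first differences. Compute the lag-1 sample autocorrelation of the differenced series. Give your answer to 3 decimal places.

First differences Δz: -4, 4, 3, -6, -2, 5, -1, 0, -9, 5
Mean of differences = -0.5000
Numerator Σ(Δz_t−Δz̄)(Δz_{t+1}−Δz̄) = -73.2500
Denominator Σ(Δz_t−Δz̄)² = 210.5000
r_1(Δz) = -73.2500 / 210.5000 = -0.348

-0.348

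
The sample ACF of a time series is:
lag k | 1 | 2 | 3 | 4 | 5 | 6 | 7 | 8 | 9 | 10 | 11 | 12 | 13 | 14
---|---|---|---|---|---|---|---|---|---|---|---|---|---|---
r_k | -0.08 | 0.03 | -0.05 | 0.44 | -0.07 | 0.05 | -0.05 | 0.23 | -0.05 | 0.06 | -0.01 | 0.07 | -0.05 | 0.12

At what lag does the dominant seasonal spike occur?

The largest autocorrelation is r_4 = 0.44, with a weaker echo at lag 8 (0.23); the remaining lags stay at or below 0.12.
The dominant spike at lag 4 indicates a seasonal period of 4.

4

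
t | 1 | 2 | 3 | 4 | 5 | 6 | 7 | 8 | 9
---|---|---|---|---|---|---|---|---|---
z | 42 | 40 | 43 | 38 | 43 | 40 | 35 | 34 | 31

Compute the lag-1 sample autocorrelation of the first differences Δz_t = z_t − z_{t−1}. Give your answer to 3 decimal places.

First differences Δz: -2, 3, -5, 5, -3, -5, -1, -3
Mean of differences = -1.3750
Numerator Σ(Δz_t−Δz̄)(Δz_{t+1}−Δz̄) = -48.1406
Denominator Σ(Δz_t−Δz̄)² = 91.8750
r_1(Δz) = -48.1406 / 91.8750 = -0.524

-0.524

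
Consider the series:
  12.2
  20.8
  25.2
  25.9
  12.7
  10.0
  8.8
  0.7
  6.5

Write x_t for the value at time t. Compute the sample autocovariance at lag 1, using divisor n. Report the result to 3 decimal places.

Mean x̄ = (12.2 + 20.8 + 25.2 + 25.9 + 12.7 + 10.0 + 8.8 + 0.7 + 6.5)/9 = 13.6444
Σ_{t=1}^{8}(x_t−x̄)(x_{t+1}−x̄) = 378.6825
γ_1 = 378.6825 / 9 = 42.076

42.076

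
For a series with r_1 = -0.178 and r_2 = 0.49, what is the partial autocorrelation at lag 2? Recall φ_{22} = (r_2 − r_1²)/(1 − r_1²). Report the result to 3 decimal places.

0.473

φ_{22} = (r_2 − r_1²) / (1 − r_1²)
r_1² = (-0.178)² = 0.031684
Numerator = 0.49 − 0.0317 = 0.4583; denominator = 1 − 0.0317 = 0.9683
φ_{22} = 0.4583 / 0.9683 = 0.473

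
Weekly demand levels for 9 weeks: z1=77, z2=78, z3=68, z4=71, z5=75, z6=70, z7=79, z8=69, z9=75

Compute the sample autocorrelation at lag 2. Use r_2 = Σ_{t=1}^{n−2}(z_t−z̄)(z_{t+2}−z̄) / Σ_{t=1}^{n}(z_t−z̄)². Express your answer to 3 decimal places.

0.018

Mean z̄ = (77 + 78 + 68 + 71 + 75 + 70 + 79 + 69 + 75)/9 = 73.5556
Numerator Σ_{t=1}^{7}(z_t−z̄)(z_{t+2}−z̄) = 2.4938
Denominator Σ(z_t−z̄)² = 136.2222
r_2 = 2.4938 / 136.2222 = 0.018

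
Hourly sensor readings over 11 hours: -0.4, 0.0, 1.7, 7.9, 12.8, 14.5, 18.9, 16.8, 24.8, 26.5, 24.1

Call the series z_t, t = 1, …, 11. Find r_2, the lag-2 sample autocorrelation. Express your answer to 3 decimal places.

0.467

Mean z̄ = (-0.4 + 0.0 + 1.7 + 7.9 + 12.8 + 14.5 + 18.9 + 16.8 + 24.8 + 26.5 + 24.1)/11 = 13.4182
Numerator Σ_{t=1}^{9}(z_t−z̄)(z_{t+2}−z̄) = 465.7239
Denominator Σ(z_t−z̄)² = 996.5764
r_2 = 465.7239 / 996.5764 = 0.467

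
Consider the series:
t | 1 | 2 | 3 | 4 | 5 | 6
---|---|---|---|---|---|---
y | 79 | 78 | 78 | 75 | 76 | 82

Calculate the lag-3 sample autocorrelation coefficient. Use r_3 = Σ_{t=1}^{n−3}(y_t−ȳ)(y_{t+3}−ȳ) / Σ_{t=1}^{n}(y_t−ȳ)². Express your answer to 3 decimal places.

-0.100

Mean ȳ = (79 + 78 + 78 + 75 + 76 + 82)/6 = 78.0000
Deviations from mean: 1.0000, 0.0000, 0.0000, -3.0000, -2.0000, 4.0000
Numerator Σ_{t=1}^{3}(y_t−ȳ)(y_{t+3}−ȳ) = -3.0000
Denominator Σ(y_t−ȳ)² = 30.0000
r_3 = -3.0000 / 30.0000 = -0.100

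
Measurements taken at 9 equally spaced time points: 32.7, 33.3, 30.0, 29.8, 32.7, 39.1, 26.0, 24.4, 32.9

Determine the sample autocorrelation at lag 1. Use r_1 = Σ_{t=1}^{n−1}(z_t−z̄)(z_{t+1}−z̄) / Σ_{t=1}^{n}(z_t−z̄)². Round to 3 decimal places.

Mean z̄ = (32.7 + 33.3 + 30.0 + 29.8 + 32.7 + 39.1 + 26.0 + 24.4 + 32.9)/9 = 31.2111
Numerator Σ_{t=1}^{8}(z_t−z̄)(z_{t+1}−z̄) = -5.1857
Denominator Σ(z_t−z̄)² = 150.8889
r_1 = -5.1857 / 150.8889 = -0.034

-0.034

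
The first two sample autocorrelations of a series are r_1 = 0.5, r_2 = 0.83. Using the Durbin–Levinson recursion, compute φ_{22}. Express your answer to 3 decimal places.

0.773

φ_{22} = (r_2 − r_1²) / (1 − r_1²)
r_1² = (0.5)² = 0.25
Numerator = 0.83 − 0.2500 = 0.5800; denominator = 1 − 0.2500 = 0.7500
φ_{22} = 0.5800 / 0.7500 = 0.773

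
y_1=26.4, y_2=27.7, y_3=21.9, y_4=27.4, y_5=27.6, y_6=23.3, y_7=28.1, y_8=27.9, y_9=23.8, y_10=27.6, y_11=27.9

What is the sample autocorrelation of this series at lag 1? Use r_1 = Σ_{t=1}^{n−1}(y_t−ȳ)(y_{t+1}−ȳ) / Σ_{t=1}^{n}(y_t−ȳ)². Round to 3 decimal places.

Mean ȳ = (26.4 + 27.7 + 21.9 + 27.4 + 27.6 + 23.3 + 28.1 + 27.9 + 23.8 + 27.6 + 27.9)/11 = 26.3273
Numerator Σ_{t=1}^{10}(y_t−ȳ)(y_{t+1}−ȳ) = -20.9826
Denominator Σ(y_t−ȳ)² = 49.5218
r_1 = -20.9826 / 49.5218 = -0.424

-0.424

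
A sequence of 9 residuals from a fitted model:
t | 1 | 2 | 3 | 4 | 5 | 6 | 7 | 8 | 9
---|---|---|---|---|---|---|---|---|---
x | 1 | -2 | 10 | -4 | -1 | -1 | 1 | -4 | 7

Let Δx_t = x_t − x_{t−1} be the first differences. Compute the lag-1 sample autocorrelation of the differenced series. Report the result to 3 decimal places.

-0.616

First differences Δx: -3, 12, -14, 3, 0, 2, -5, 11
Mean of differences = 0.7500
Numerator Σ(Δx_t−Δx̄)(Δx_{t+1}−Δx̄) = -310.0625
Denominator Σ(Δx_t−Δx̄)² = 503.5000
r_1(Δx) = -310.0625 / 503.5000 = -0.616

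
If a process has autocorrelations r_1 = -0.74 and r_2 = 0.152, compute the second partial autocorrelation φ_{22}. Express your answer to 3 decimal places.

-0.874

φ_{22} = (r_2 − r_1²) / (1 − r_1²)
r_1² = (-0.74)² = 0.5476
Numerator = 0.152 − 0.5476 = -0.3956; denominator = 1 − 0.5476 = 0.4524
φ_{22} = -0.3956 / 0.4524 = -0.874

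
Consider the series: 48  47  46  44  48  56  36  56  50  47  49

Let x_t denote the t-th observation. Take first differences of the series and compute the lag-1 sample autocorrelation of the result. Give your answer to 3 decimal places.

-0.686

First differences Δx: -1, -1, -2, 4, 8, -20, 20, -6, -3, 2
Mean of differences = 0.1000
Numerator Σ(Δx_t−Δx̄)(Δx_{t+1}−Δx̄) = -641.0100
Denominator Σ(Δx_t−Δx̄)² = 934.9000
r_1(Δx) = -641.0100 / 934.9000 = -0.686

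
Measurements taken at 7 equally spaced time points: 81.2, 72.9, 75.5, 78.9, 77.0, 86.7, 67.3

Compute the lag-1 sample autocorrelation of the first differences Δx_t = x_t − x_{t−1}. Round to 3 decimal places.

-0.377

First differences Δx: -8.3, 2.6, 3.4, -1.9, 9.7, -19.4
Mean of differences = -2.3167
Numerator Σ(Δx_t−Δx̄)(Δx_{t+1}−Δx̄) = -199.2069
Denominator Σ(Δx_t−Δx̄)² = 529.0683
r_1(Δx) = -199.2069 / 529.0683 = -0.377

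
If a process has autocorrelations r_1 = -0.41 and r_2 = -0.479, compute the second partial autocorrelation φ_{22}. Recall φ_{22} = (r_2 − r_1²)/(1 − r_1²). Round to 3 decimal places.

φ_{22} = (r_2 − r_1²) / (1 − r_1²)
r_1² = (-0.41)² = 0.1681
Numerator = -0.479 − 0.1681 = -0.6471; denominator = 1 − 0.1681 = 0.8319
φ_{22} = -0.6471 / 0.8319 = -0.778

-0.778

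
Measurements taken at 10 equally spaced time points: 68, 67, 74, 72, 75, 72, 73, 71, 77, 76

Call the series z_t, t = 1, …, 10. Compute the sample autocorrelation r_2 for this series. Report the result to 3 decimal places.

-0.011

Mean z̄ = (68 + 67 + 74 + 72 + 75 + 72 + 73 + 71 + 77 + 76)/10 = 72.5000
Numerator Σ_{t=1}^{8}(z_t−z̄)(z_{t+2}−z̄) = -1.0000
Denominator Σ(z_t−z̄)² = 94.5000
r_2 = -1.0000 / 94.5000 = -0.011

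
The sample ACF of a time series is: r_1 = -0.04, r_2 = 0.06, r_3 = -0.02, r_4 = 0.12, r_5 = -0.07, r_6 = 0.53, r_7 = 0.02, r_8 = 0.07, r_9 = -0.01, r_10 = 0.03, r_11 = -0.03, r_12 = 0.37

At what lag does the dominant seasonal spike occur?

6

The largest autocorrelation is r_6 = 0.53, with a weaker echo at lag 12 (0.37); the remaining lags stay at or below 0.12.
The dominant spike at lag 6 indicates a seasonal period of 6.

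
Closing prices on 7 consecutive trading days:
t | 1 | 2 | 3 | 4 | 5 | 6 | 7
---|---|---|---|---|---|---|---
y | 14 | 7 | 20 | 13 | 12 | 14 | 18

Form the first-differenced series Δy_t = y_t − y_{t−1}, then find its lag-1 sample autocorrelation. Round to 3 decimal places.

First differences Δy: -7, 13, -7, -1, 2, 4
Mean of differences = 0.6667
Numerator Σ(Δy_t−Δȳ)(Δy_{t+1}−Δȳ) = -174.1111
Denominator Σ(Δy_t−Δȳ)² = 285.3333
r_1(Δy) = -174.1111 / 285.3333 = -0.610

-0.610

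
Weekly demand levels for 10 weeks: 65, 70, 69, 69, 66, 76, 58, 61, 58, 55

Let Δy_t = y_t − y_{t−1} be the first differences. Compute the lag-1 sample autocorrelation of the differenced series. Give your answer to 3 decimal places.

-0.597

First differences Δy: 5, -1, 0, -3, 10, -18, 3, -3, -3
Mean of differences = -1.1111
Numerator Σ(Δy_t−Δȳ)(Δy_{t+1}−Δȳ) = -283.5679
Denominator Σ(Δy_t−Δȳ)² = 474.8889
r_1(Δy) = -283.5679 / 474.8889 = -0.597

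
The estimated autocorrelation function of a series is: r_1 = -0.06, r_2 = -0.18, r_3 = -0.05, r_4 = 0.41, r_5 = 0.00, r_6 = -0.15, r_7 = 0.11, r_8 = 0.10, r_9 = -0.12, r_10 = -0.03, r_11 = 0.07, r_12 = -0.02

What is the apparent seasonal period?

4

The largest autocorrelation is r_4 = 0.41; the remaining lags stay at or below 0.11.
The dominant spike at lag 4 indicates a seasonal period of 4.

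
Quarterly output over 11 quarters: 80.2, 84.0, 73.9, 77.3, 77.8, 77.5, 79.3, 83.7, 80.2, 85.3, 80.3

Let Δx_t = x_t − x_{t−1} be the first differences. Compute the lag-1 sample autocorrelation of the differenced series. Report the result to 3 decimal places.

First differences Δx: 3.8, -10.1, 3.4, 0.5, -0.3, 1.8, 4.4, -3.5, 5.1, -5.0
Mean of differences = 0.0100
Numerator Σ(Δx_t−Δx̄)(Δx_{t+1}−Δx̄) = -122.5531
Denominator Σ(Δx_t−Δx̄)² = 214.2090
r_1(Δx) = -122.5531 / 214.2090 = -0.572

-0.572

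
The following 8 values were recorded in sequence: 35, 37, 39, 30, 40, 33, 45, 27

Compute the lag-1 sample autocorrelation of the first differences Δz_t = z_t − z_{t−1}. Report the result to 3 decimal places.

-0.669

First differences Δz: 2, 2, -9, 10, -7, 12, -18
Mean of differences = -1.1429
Numerator Σ(Δz_t−Δz̄)(Δz_{t+1}−Δz̄) = -466.1633
Denominator Σ(Δz_t−Δz̄)² = 696.8571
r_1(Δz) = -466.1633 / 696.8571 = -0.669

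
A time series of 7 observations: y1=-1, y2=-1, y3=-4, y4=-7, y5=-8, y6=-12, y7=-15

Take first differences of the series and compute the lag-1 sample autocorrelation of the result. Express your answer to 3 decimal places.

First differences Δy: 0, -3, -3, -1, -4, -3
Mean of differences = -2.3333
Numerator Σ(Δy_t−Δȳ)(Δy_{t+1}−Δȳ) = -3.1111
Denominator Σ(Δy_t−Δȳ)² = 11.3333
r_1(Δy) = -3.1111 / 11.3333 = -0.275

-0.275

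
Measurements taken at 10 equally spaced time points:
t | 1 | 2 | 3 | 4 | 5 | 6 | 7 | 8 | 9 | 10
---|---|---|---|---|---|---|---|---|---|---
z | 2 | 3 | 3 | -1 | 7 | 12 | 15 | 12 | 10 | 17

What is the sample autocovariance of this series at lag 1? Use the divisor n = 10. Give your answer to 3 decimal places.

18.700

Mean z̄ = (2 + 3 + 3 − 1 + 7 + 12 + 15 + 12 + 10 + 17)/10 = 8.0000
Σ_{t=1}^{9}(z_t−z̄)(z_{t+1}−z̄) = 187.0000
γ_1 = 187.0000 / 10 = 18.700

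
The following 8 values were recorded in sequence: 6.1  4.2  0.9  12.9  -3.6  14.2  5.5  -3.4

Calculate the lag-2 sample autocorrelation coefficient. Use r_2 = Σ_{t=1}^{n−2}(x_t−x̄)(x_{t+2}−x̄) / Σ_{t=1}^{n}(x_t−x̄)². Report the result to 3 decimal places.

Mean x̄ = (6.1 + 4.2 + 0.9 + 12.9 − 3.6 + 14.2 + 5.5 − 3.4)/8 = 4.6000
Deviations from mean: 1.5000, -0.4000, -3.7000, 8.3000, -8.2000, 9.6000, 0.9000, -8.0000
Σ(x_t−x̄)(x_{t+2}−x̄) = (-5.5500) + (-3.3200) + (30.3400) + (79.6800) + (-7.3800) + (-76.8000) = 16.9700
Denominator Σ(x_t−x̄)² = 309.2000
r_2 = 16.9700 / 309.2000 = 0.055

0.055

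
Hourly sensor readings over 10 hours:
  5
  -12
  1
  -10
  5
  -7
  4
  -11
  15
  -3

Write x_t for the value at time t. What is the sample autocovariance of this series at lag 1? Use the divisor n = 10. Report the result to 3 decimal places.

Mean x̄ = (5 − 12 + 1 − 10 + 5 − 7 + 4 − 11 + 15 − 3)/10 = -1.3000
Σ_{t=1}^{9}(x_t−x̄)(x_{t+1}−x̄) = -470.1900
γ_1 = -470.1900 / 10 = -47.019

-47.019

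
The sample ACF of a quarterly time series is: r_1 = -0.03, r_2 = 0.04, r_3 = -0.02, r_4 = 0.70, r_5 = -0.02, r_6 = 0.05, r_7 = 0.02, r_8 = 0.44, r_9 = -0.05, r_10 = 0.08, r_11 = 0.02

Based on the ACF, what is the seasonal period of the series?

The largest autocorrelation is r_4 = 0.70, with a weaker echo at lag 8 (0.44); the remaining lags stay at or below 0.08.
The dominant spike at lag 4 indicates a seasonal period of 4.

4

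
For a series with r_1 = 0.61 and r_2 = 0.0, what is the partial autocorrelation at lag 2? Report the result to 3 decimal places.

φ_{22} = (r_2 − r_1²) / (1 − r_1²)
r_1² = (0.61)² = 0.3721
Numerator = 0.0 − 0.3721 = -0.3721; denominator = 1 − 0.3721 = 0.6279
φ_{22} = -0.3721 / 0.6279 = -0.593

-0.593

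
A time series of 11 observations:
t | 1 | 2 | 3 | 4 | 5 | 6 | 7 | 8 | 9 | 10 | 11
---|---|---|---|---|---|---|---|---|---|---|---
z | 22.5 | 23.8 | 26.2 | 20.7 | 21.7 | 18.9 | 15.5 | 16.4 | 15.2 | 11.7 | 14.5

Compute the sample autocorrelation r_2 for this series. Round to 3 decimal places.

0.456

Mean z̄ = (22.5 + 23.8 + 26.2 + 20.7 + 21.7 + 18.9 + 15.5 + 16.4 + 15.2 + 11.7 + 14.5)/11 = 18.8273
Numerator Σ_{t=1}^{9}(z_t−z̄)(z_{t+2}−z̄) = 93.0367
Denominator Σ(z_t−z̄)² = 203.9818
r_2 = 93.0367 / 203.9818 = 0.456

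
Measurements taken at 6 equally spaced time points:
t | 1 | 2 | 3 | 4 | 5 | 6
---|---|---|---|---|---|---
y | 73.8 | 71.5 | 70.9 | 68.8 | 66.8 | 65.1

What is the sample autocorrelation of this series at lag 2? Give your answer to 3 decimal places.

0.076

Mean ȳ = (73.8 + 71.5 + 70.9 + 68.8 + 66.8 + 65.1)/6 = 69.4833
Σ(y_t−ȳ)(y_{t+2}−ȳ) = (6.1153) + (-1.3781) + (-3.8014) + (2.9953) = 3.9311
Denominator Σ(y_t−ȳ)² = 51.5883
r_2 = 3.9311 / 51.5883 = 0.076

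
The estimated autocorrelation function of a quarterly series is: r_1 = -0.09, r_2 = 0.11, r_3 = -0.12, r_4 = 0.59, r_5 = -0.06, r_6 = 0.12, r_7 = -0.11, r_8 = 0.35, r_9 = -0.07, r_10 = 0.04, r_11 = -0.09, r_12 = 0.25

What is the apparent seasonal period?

The largest autocorrelation is r_4 = 0.59, with weaker echoes at lags 8 (0.35) and 12 (0.25); the remaining lags stay at or below 0.12.
The dominant spike at lag 4 indicates a seasonal period of 4.

4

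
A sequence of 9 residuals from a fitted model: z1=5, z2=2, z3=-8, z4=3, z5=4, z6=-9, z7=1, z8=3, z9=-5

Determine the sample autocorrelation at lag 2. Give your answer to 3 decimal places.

Mean z̄ = (5 + 2 − 8 + 3 + 4 − 9 + 1 + 3 − 5)/9 = -0.4444
Σ(z_t−z̄)(z_{t+2}−z̄) = (-41.1358) + (8.4198) + (-33.5802) + (-29.4691) + (6.4198) + (-29.4691) + (-6.5802) = -125.3951
Denominator Σ(z_t−z̄)² = 232.2222
r_2 = -125.3951 / 232.2222 = -0.540

-0.540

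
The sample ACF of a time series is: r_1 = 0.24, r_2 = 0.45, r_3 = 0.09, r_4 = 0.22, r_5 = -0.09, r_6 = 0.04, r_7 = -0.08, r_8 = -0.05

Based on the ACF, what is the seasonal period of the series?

2

The largest autocorrelation is r_2 = 0.45; the remaining lags stay at or below 0.24.
The dominant spike at lag 2 indicates a seasonal period of 2.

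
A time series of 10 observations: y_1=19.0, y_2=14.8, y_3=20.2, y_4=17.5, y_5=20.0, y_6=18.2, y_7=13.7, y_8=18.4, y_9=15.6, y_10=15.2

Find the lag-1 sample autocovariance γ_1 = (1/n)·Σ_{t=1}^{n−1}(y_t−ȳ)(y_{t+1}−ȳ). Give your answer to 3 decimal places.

Mean ȳ = (19.0 + 14.8 + 20.2 + 17.5 + 20.0 + 18.2 + 13.7 + 18.4 + 15.6 + 15.2)/10 = 17.2600
Σ_{t=1}^{9}(y_t−ȳ)(y_{t+1}−ȳ) = -13.4516
γ_1 = -13.4516 / 10 = -1.345

-1.345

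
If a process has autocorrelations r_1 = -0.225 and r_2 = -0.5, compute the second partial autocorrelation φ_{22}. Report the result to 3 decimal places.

φ_{22} = (r_2 − r_1²) / (1 − r_1²)
r_1² = (-0.225)² = 0.050625
Numerator = -0.5 − 0.0506 = -0.5506; denominator = 1 − 0.0506 = 0.9494
φ_{22} = -0.5506 / 0.9494 = -0.580

-0.580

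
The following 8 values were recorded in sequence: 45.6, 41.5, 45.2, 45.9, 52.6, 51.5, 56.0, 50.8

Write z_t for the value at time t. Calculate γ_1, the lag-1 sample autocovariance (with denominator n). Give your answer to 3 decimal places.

11.640

Mean z̄ = (45.6 + 41.5 + 45.2 + 45.9 + 52.6 + 51.5 + 56.0 + 50.8)/8 = 48.6375
Σ_{t=1}^{7}(z_t−z̄)(z_{t+1}−z̄) = 93.1173
γ_1 = 93.1173 / 8 = 11.640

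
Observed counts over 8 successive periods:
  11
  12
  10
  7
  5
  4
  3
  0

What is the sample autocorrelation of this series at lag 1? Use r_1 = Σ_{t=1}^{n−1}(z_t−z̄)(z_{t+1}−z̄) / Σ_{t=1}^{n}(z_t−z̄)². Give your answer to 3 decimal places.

0.637

Mean z̄ = (11 + 12 + 10 + 7 + 5 + 4 + 3 + 0)/8 = 6.5000
Deviations from mean: 4.5000, 5.5000, 3.5000, 0.5000, -1.5000, -2.5000, -3.5000, -6.5000
Numerator Σ_{t=1}^{7}(z_t−z̄)(z_{t+1}−z̄) = 80.2500
Denominator Σ(z_t−z̄)² = 126.0000
r_1 = 80.2500 / 126.0000 = 0.637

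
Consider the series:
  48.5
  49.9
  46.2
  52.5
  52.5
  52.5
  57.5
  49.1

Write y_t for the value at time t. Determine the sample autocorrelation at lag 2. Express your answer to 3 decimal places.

0.148

Mean ȳ = (48.5 + 49.9 + 46.2 + 52.5 + 52.5 + 52.5 + 57.5 + 49.1)/8 = 51.0875
Σ(y_t−ȳ)(y_{t+2}−ȳ) = (12.6464) + (-1.6773) + (-6.9036) + (1.9952) + (9.0577) + (-2.8073) = 12.3109
Denominator Σ(y_t−ȳ)² = 83.0488
r_2 = 12.3109 / 83.0488 = 0.148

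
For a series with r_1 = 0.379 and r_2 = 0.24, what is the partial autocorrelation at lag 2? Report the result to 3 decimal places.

φ_{22} = (r_2 − r_1²) / (1 − r_1²)
r_1² = (0.379)² = 0.143641
Numerator = 0.24 − 0.1436 = 0.0964; denominator = 1 − 0.1436 = 0.8564
φ_{22} = 0.0964 / 0.8564 = 0.113

0.113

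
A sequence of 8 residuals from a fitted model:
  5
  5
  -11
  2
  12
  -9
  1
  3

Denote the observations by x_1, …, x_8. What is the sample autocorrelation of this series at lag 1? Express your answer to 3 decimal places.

-0.356

Mean x̄ = (5 + 5 − 11 + 2 + 12 − 9 + 1 + 3)/8 = 1.0000
Numerator Σ_{t=1}^{7}(x_t−x̄)(x_{t+1}−x̄) = -143.0000
Denominator Σ(x_t−x̄)² = 402.0000
r_1 = -143.0000 / 402.0000 = -0.356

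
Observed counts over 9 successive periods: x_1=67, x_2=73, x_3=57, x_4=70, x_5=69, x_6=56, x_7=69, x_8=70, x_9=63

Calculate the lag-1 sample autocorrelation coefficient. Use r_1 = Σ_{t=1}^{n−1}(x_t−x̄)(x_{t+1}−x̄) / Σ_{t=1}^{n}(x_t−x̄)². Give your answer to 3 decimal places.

Mean x̄ = (67 + 73 + 57 + 70 + 69 + 56 + 69 + 70 + 63)/9 = 66.0000
Numerator Σ_{t=1}^{8}(x_t−x̄)(x_{t+1}−x̄) = -140.0000
Denominator Σ(x_t−x̄)² = 290.0000
r_1 = -140.0000 / 290.0000 = -0.483

-0.483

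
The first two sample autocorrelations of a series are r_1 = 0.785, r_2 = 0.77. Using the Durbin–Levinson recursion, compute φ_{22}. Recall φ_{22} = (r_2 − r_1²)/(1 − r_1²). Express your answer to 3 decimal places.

φ_{22} = (r_2 − r_1²) / (1 − r_1²)
r_1² = (0.785)² = 0.616225
Numerator = 0.77 − 0.6162 = 0.1538; denominator = 1 − 0.6162 = 0.3838
φ_{22} = 0.1538 / 0.3838 = 0.401

0.401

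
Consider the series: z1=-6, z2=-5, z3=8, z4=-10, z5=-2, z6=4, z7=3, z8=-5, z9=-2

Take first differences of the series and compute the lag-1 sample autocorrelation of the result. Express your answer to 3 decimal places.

-0.509

First differences Δz: 1, 13, -18, 8, 6, -1, -8, 3
Mean of differences = 0.5000
Numerator Σ(Δz_t−Δz̄)(Δz_{t+1}−Δz̄) = -339.2500
Denominator Σ(Δz_t−Δz̄)² = 666.0000
r_1(Δz) = -339.2500 / 666.0000 = -0.509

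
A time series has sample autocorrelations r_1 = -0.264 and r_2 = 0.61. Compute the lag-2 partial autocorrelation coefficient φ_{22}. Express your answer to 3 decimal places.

φ_{22} = (r_2 − r_1²) / (1 − r_1²)
r_1² = (-0.264)² = 0.069696
Numerator = 0.61 − 0.0697 = 0.5403; denominator = 1 − 0.0697 = 0.9303
φ_{22} = 0.5403 / 0.9303 = 0.581

0.581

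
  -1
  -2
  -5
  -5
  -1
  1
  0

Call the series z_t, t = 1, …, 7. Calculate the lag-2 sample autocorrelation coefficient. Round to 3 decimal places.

-0.375

Mean z̄ = (-1 − 2 − 5 − 5 − 1 + 1 + 0)/7 = -1.8571
Deviations from mean: 0.8571, -0.1429, -3.1429, -3.1429, 0.8571, 2.8571, 1.8571
Numerator Σ_{t=1}^{5}(z_t−z̄)(z_{t+2}−z̄) = -12.3265
Denominator Σ(z_t−z̄)² = 32.8571
r_2 = -12.3265 / 32.8571 = -0.375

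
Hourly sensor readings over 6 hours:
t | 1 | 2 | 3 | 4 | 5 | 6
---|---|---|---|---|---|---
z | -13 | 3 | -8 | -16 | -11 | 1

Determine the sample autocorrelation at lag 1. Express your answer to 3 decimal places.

Mean z̄ = (-13 + 3 − 8 − 16 − 11 + 1)/6 = -7.3333
Deviations from mean: -5.6667, 10.3333, -0.6667, -8.6667, -3.6667, 8.3333
Σ(z_t−z̄)(z_{t+1}−z̄) = (-58.5556) + (-6.8889) + (5.7778) + (31.7778) + (-30.5556) = -58.4444
Denominator Σ(z_t−z̄)² = 297.3333
r_1 = -58.4444 / 297.3333 = -0.197

-0.197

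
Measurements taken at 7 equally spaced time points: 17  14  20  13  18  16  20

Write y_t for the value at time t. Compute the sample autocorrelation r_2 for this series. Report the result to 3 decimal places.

Mean ȳ = (17 + 14 + 20 + 13 + 18 + 16 + 20)/7 = 16.8571
Deviations from mean: 0.1429, -2.8571, 3.1429, -3.8571, 1.1429, -0.8571, 3.1429
Σ(y_t−ȳ)(y_{t+2}−ȳ) = (0.4490) + (11.0204) + (3.5918) + (3.3061) + (3.5918) = 21.9592
Denominator Σ(y_t−ȳ)² = 44.8571
r_2 = 21.9592 / 44.8571 = 0.490

0.490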